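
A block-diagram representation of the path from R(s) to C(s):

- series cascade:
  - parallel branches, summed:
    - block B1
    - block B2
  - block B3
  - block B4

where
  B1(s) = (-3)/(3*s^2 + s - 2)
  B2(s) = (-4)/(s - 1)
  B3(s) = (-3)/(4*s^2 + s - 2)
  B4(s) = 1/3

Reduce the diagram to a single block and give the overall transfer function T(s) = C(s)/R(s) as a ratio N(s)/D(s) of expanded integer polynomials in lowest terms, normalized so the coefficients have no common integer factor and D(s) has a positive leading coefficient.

Step 1: add B1, B2 (parallel); result (-12*s^2 - 7*s + 11)/(3*s^3 - 2*s^2 - 3*s + 2)
Step 2: multiply (B1+B2), B3, B4 (series), which is the overall transfer function T(s) = C(s)/R(s) in lowest terms

Final answer: (12*s^2 + 7*s - 11)/(12*s^5 - 5*s^4 - 20*s^3 + 9*s^2 + 8*s - 4)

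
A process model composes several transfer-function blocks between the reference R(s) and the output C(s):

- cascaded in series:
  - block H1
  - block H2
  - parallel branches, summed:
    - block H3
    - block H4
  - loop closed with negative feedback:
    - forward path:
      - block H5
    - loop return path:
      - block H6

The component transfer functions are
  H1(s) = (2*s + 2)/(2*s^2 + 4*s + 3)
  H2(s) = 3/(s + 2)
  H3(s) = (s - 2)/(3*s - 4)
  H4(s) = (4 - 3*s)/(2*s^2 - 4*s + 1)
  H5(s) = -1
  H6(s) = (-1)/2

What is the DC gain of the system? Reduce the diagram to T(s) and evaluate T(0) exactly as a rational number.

Answer: -3

Working:
Step 1: add H3, H4 (parallel) -> (2*s^3 - 17*s^2 + 33*s - 18)/(6*s^3 - 20*s^2 + 19*s - 4)
Step 2: collapse the loop (H5 forward, H6 return) -> (-2)/3
Step 3: series reduction of H1, H2, (H3+H4), [H5/(1+H5*H6)] -> (-8*s^4 + 60*s^3 - 64*s^2 - 60*s + 72)/(12*s^6 + 8*s^5 - 56*s^4 - 40*s^3 + 57*s^2 + 70*s - 24)
Step 3 gives the overall T(s). Then T(0) = 72/(-24) = -3.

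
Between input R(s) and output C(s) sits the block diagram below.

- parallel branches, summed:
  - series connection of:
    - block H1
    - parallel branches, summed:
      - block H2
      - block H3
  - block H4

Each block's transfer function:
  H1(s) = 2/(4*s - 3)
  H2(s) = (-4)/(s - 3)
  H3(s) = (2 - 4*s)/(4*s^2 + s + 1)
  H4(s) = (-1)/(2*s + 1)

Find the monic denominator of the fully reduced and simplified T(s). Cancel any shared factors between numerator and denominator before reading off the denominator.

(1) combine H2, H3 in parallel gives (-20*s^2 + 10*s - 10)/(4*s^3 - 11*s^2 - 2*s - 3)
(2) combine H1, (H2+H3) in series gives (-40*s^2 + 20*s - 20)/(16*s^4 - 56*s^3 + 25*s^2 - 6*s + 9)
(3) parallel reduction of (H1*(H2+H3)), H4 gives (-16*s^4 - 24*s^3 - 25*s^2 - 14*s - 29)/(32*s^5 - 96*s^4 - 6*s^3 + 13*s^2 + 12*s + 9)
Step 3 gives the fully reduced T(s), with no common factor left to cancel. The denominator's leading coefficient is 32, so divide each of its coefficients by 32 to get the monic form.

Answer: s^5 - 3*s^4 - 3*s^3/16 + 13*s^2/32 + 3*s/8 + 9/32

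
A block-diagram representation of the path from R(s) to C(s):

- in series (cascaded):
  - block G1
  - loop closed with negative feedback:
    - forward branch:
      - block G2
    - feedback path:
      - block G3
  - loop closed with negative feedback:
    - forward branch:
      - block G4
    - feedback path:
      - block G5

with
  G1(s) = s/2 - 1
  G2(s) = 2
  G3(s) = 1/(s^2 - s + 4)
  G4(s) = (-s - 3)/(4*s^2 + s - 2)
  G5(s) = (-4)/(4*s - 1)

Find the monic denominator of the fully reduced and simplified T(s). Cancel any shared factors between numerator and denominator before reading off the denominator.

1. collapse the loop (G2 forward, G3 return); result (2*s^2 - 2*s + 8)/(s^2 - s + 6)
2. feedback reduction of G4, G5; result (-4*s^2 - 11*s + 3)/(16*s^3 - 5*s + 14)
3. cascade G1, [G2/(1+G2*G3)], [G4/(1+G4*G5)]; result (-4*s^5 + s^4 + 12*s^3 - 43*s^2 + 106*s - 24)/(16*s^5 - 16*s^4 + 91*s^3 + 19*s^2 - 44*s + 84)
T(s) is the step-3 result (common factors already cancelled). Leading coefficient of the denominator: 16. Divide through by 16 for the monic polynomial.

Therefore the answer is s^5 - s^4 + 91*s^3/16 + 19*s^2/16 - 11*s/4 + 21/4.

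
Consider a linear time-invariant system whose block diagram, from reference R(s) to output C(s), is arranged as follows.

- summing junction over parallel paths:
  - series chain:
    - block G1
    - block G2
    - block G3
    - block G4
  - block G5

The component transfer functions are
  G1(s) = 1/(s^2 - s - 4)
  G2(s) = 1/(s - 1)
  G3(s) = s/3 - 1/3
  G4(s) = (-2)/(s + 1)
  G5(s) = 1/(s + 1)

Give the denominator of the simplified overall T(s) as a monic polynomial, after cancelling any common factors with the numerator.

First reduce the diagram to T(s).

1. series reduction of G1, G2, G3, G4 gives (-2)/(3*s^3 - 15*s - 12)
2. combine (G1*G2*G3*G4), G5 in parallel gives (3*s^2 - 3*s - 14)/(3*s^3 - 15*s - 12)
That last expression is T(s), already simplified. Scaling its denominator by 1/3 (the reciprocal of the leading coefficient) yields the monic denominator.

Answer: s^3 - 5*s - 4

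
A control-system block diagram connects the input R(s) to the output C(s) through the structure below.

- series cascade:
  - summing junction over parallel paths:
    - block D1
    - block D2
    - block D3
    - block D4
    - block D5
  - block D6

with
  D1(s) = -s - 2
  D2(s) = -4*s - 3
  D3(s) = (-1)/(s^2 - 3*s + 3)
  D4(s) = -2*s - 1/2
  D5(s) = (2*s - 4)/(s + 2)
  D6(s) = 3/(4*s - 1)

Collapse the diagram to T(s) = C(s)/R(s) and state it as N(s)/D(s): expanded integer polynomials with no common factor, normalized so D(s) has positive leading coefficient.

1. combine D1, D2, D3, D4, D5 in parallel gives (-14*s^4 + 7*s^3 + 33*s^2 - 17*s - 94)/(2*s^3 - 2*s^2 - 6*s + 12)
2. cascade (D1+D2+D3+D4+D5), D6: this yields T(s), and no further normalization is needed

Hence the answer: (-42*s^4 + 21*s^3 + 99*s^2 - 51*s - 282)/(8*s^4 - 10*s^3 - 22*s^2 + 54*s - 12)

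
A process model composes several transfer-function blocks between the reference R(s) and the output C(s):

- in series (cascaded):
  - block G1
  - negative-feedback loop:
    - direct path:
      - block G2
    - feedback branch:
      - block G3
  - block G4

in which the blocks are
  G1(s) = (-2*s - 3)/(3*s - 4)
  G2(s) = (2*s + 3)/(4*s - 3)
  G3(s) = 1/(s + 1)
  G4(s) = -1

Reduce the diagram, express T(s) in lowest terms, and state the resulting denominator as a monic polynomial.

First reduce the diagram to T(s).

1. reduce the feedback loop with forward G2 and return G3, giving (2*s^2 + 5*s + 3)/(4*s^2 + 3*s)
2. series reduction of G1, [G2/(1+G2*G3)], G4, giving (4*s^3 + 16*s^2 + 21*s + 9)/(12*s^3 - 7*s^2 - 12*s)
The result of step 2 is T(s) in lowest terms. Its denominator has leading coefficient 12; dividing the denominator through by 12 makes it monic.

Answer: s^3 - 7*s^2/12 - s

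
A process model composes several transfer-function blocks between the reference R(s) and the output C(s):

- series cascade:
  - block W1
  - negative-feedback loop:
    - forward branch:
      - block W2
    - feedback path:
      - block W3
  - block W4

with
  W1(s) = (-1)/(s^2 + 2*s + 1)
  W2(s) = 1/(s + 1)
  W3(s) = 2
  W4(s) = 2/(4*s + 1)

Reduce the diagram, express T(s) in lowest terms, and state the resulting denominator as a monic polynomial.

Step 1. close the feedback loop around W2, W3 gives 1/(s + 3)
Step 2. series reduction of W1, [W2/(1+W2*W3)], W4 gives (-2)/(4*s^4 + 21*s^3 + 33*s^2 + 19*s + 3)
T(s) is the step-2 result (common factors already cancelled). Leading coefficient of the denominator: 4. Divide through by 4 for the monic polynomial.

Hence the answer: s^4 + 21*s^3/4 + 33*s^2/4 + 19*s/4 + 3/4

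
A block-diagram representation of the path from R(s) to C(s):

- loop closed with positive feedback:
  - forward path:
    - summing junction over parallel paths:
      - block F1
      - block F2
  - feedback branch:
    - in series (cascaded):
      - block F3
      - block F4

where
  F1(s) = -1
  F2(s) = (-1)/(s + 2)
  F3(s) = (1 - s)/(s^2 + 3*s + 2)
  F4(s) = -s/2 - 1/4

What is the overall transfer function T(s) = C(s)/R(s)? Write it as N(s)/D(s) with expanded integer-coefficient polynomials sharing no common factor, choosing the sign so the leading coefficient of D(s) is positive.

Step 1 - reduce the parallel group F1, F2, giving (-s - 3)/(s + 2)
Step 2 - cascade F3, F4, giving (2*s^2 - s - 1)/(4*s^2 + 12*s + 8)
Step 3 - collapse the loop ((F1+F2) forward, (F3*F4) return); the result is T(s) itself (integer coefficients, no common factor, positive leading denominator coefficient)

Final answer: (-4*s^3 - 24*s^2 - 44*s - 24)/(6*s^3 + 25*s^2 + 28*s + 13)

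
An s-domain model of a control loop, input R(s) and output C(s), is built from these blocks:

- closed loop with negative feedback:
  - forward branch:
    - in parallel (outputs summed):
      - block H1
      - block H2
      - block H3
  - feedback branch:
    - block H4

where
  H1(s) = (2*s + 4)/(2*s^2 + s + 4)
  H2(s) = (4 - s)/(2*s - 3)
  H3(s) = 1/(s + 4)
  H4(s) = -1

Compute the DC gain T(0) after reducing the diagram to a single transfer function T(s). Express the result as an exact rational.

The answer is -1/13.

Reasoning:
Step 1. combine H1, H2, H3 in parallel: (-2*s^4 + 7*s^3 + 42*s^2 + 17*s + 4)/(4*s^4 + 12*s^3 - 11*s^2 + 8*s - 48)
Step 2. collapse the loop ((H1+H2+H3) forward, H4 return): (-2*s^4 + 7*s^3 + 42*s^2 + 17*s + 4)/(6*s^4 + 5*s^3 - 53*s^2 - 9*s - 52)
Evaluating the step-2 result (the overall T(s)) at s = 0 gives T(0) = 4/(-52) = -1/13.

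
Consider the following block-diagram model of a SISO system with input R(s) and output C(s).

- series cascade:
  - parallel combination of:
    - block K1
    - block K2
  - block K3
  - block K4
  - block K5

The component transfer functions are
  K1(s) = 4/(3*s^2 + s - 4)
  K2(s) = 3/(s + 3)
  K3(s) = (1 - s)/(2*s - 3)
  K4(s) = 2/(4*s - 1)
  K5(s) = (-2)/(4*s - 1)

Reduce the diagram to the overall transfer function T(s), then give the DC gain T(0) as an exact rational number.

Answer: 0

Working:
1. sum the parallel branches K1, K2; result (9*s^2 + 7*s)/(3*s^3 + 10*s^2 - s - 12)
2. multiply (K1+K2), K3, K4, K5 (series); result (36*s^2 + 28*s)/(96*s^5 + 224*s^4 - 370*s^3 - 439*s^2 + 273*s - 36)
Step 2 gives the overall T(s). Then T(0) = 0/(-36) = 0.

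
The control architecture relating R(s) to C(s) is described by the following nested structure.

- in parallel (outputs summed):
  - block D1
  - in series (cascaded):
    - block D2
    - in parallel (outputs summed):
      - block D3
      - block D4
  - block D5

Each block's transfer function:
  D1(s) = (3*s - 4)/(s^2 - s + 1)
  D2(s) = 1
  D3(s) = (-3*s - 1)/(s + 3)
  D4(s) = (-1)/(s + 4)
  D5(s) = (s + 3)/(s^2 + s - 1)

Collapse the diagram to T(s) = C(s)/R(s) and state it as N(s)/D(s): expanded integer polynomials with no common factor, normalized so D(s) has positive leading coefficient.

(1) add D3, D4 (parallel), giving (-3*s^2 - 14*s - 7)/(s^2 + 7*s + 12)
(2) series reduction of D2, (D3+D4), giving (-3*s^2 - 14*s - 7)/(s^2 + 7*s + 12)
(3) add D1, (D2*(D3+D4)), D5 (parallel); the result is T(s) itself (integer coefficients, no common factor, positive leading denominator coefficient)

Final answer: (-3*s^6 - 10*s^5 + 25*s^4 + 54*s^3 - 62*s^2 - 59*s + 91)/(s^6 + 7*s^5 + 11*s^4 - 5*s^3 + s^2 + 17*s - 12)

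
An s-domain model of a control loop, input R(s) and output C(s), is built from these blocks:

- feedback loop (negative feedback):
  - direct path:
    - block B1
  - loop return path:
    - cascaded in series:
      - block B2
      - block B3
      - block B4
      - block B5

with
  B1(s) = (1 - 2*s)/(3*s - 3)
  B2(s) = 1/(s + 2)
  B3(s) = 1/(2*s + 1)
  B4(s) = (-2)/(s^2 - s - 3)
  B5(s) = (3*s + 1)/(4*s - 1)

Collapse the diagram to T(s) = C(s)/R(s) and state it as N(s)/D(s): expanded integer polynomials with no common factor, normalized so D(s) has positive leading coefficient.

First reduce the diagram to T(s).

[1] cascade B2, B3, B4, B5 -> (-6*s - 2)/(8*s^5 + 10*s^4 - 39*s^3 - 59*s^2 - 7*s + 6)
[2] close the feedback loop around B1, (B2*B3*B4*B5), giving the overall T(s)

Answer: (-16*s^6 - 12*s^5 + 88*s^4 + 79*s^3 - 45*s^2 - 19*s + 6)/(24*s^6 + 6*s^5 - 147*s^4 - 60*s^3 + 168*s^2 + 37*s - 20)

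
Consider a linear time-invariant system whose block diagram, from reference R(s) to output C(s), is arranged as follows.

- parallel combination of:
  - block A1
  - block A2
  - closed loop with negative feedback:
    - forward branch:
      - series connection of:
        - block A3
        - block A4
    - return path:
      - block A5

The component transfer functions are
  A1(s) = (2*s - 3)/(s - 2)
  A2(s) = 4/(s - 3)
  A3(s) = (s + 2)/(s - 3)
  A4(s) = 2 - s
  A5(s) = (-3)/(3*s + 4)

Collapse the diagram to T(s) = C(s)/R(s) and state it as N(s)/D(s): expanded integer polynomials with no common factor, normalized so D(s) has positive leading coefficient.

First reduce the diagram to T(s).

(1) combine A3, A4 in series = (4 - s^2)/(s - 3)
(2) collapse the loop ((A3*A4) forward, A5 return) = (-3*s^3 - 4*s^2 + 12*s + 16)/(6*s^2 - 5*s - 24)
(3) parallel reduction of A1, A2, [(A3*A4)/(1+(A3*A4)*A5)], giving the overall T(s)

Answer: (-3*s^5 + 23*s^4 - 26*s^3 - 85*s^2 + 107*s + 72)/(6*s^4 - 35*s^3 + 37*s^2 + 90*s - 144)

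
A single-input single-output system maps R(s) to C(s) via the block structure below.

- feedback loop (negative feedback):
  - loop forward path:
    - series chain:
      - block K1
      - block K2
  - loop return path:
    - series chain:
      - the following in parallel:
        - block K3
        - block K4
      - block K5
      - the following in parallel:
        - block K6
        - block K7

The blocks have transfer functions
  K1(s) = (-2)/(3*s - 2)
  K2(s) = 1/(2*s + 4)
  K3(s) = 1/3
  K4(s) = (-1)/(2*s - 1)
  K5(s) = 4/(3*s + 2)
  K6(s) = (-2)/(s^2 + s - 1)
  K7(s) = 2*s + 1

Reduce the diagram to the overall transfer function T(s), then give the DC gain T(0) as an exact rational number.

Step 1. series reduction of K1, K2, giving (-1)/(3*s^2 + 4*s - 4)
Step 2. combine K3, K4 in parallel, giving (2*s - 4)/(6*s - 3)
Step 3. combine K6, K7 in parallel, giving (2*s^3 + 3*s^2 - s - 3)/(s^2 + s - 1)
Step 4. multiply (K3+K4), K5, (K6+K7) (series), giving (16*s^4 - 8*s^3 - 56*s^2 - 8*s + 48)/(18*s^4 + 21*s^3 - 21*s^2 - 9*s + 6)
Step 5. apply the feedback formula to (K1*K2), ((K3+K4)*K5*(K6+K7)), giving (-18*s^4 - 21*s^3 + 21*s^2 + 9*s - 6)/(54*s^6 + 135*s^5 - 67*s^4 - 187*s^3 + 122*s^2 + 68*s - 72)
DC gain: substitute s = 0 into T(s) from step 5: T(0) = -6/(-72) = 1/12.

Therefore the answer is 1/12.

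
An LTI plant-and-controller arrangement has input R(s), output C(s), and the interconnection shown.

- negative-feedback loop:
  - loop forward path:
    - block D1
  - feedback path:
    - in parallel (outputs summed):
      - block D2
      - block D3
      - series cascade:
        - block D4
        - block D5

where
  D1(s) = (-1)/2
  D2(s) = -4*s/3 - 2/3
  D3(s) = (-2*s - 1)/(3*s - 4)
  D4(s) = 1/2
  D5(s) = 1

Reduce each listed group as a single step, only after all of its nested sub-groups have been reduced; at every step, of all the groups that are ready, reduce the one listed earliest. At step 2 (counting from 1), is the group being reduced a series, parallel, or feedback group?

(1) series reduction of D4, D5
(2) sum the parallel branches D2, D3, (D4*D5)
(3) feedback reduction of D1, (D2+D3+(D4*D5))
Step 2 collapses a parallel group.

Final answer: parallel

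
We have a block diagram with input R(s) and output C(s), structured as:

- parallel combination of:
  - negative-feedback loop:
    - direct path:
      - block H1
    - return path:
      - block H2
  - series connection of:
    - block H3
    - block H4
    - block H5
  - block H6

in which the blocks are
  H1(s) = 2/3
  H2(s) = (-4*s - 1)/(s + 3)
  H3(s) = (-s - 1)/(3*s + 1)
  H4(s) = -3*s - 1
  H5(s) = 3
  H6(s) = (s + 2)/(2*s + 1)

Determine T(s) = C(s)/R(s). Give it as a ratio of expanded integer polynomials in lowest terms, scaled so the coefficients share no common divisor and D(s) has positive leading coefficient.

1. collapse the loop (H1 forward, H2 return), giving (-2*s - 6)/(5*s - 7)
2. cascade H3, H4, H5, giving 3*s + 3
3. sum the parallel branches [H1/(1+H1*H2)], (H3*H4*H5), H6; the result is T(s) itself (integer coefficients, no common factor, positive leading denominator coefficient)

Final answer: (30*s^3 + 4*s^2 - 59*s - 41)/(10*s^2 - 9*s - 7)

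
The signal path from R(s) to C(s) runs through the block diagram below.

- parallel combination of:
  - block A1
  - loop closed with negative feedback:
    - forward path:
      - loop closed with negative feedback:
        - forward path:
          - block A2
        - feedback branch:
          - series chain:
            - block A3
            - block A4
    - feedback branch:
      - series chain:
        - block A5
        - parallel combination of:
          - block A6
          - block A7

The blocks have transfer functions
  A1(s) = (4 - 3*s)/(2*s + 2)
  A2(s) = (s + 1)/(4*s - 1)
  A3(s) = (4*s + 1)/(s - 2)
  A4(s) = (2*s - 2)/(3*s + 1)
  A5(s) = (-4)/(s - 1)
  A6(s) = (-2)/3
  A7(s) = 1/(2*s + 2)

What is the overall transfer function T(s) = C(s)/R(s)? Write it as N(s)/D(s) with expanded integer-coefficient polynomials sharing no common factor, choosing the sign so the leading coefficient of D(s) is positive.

The answer is (-162*s^5 + 525*s^4 - 444*s^3 - 37*s^2 + 82*s - 4)/(120*s^5 - 78*s^4 - 206*s^3 + 6*s^2 + 6*s - 8).

Reasoning:
Step 1 - series reduction of A3, A4, giving (8*s^2 - 6*s - 2)/(3*s^2 - 5*s - 2)
Step 2 - feedback reduction of A2, (A3*A4), giving (3*s^3 - 2*s^2 - 7*s - 2)/(20*s^3 - 21*s^2 - 11*s)
Step 3 - sum the parallel branches A6, A7, giving (-4*s - 1)/(6*s + 6)
Step 4 - series reduction of A5, (A6+A7), giving (8*s + 2)/(3*s^2 - 3)
Step 5 - feedback reduction of [A2/(1+A2*(A3*A4))], (A5*(A6+A7)), giving (9*s^4 - 15*s^3 - 15*s^2 + 15*s + 6)/(60*s^4 - 99*s^3 - 4*s^2 + 7*s - 4)
Step 6 - combine A1, [[A2/(1+A2*(A3*A4))]/(1+[A2/(1+A2*(A3*A4))]*(A5*(A6+A7)))] in parallel - this is the overall T(s), already in the required normalized form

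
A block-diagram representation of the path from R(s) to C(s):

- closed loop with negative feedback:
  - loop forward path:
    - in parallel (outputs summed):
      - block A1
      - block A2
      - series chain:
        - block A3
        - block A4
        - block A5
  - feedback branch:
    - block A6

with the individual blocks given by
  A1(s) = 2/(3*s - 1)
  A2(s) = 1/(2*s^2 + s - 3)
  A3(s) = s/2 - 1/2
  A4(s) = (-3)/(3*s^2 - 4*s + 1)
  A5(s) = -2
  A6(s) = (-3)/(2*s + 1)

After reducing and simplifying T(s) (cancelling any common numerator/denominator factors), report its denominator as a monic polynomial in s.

Step 1 - series reduction of A3, A4, A5; result 3/(3*s - 1)
Step 2 - combine A1, A2, (A3*A4*A5) in parallel; result (10*s^2 + 8*s - 16)/(6*s^3 + s^2 - 10*s + 3)
Step 3 - close the feedback loop around (A1+A2+(A3*A4*A5)), A6; result (20*s^3 + 26*s^2 - 24*s - 16)/(12*s^4 + 8*s^3 - 49*s^2 - 28*s + 51)
No further cancellation is possible in the step-3 result, so that is T(s). Its denominator becomes monic after dividing by the leading coefficient 12.

Therefore the answer is s^4 + 2*s^3/3 - 49*s^2/12 - 7*s/3 + 17/4.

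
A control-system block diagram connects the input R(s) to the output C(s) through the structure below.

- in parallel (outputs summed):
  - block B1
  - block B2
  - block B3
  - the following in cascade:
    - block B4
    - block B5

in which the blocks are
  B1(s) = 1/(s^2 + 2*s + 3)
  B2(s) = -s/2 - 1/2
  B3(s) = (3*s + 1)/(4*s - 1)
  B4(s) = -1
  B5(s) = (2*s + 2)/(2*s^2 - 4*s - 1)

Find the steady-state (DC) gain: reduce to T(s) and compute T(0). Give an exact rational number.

Step 1 - cascade B4, B5 -> (-2*s - 2)/(2*s^2 - 4*s - 1)
Step 2 - combine B1, B2, B3, (B4*B5) in parallel -> (-8*s^6 + 6*s^5 + 2*s^4 + 19*s^3 - 143*s^2 - 79*s + 5)/(16*s^5 - 4*s^4 - 24*s^3 - 106*s^2 + 4*s + 6)
That last expression is T(s); at s = 0 only the constant terms survive, so T(0) = 5/6.

Final answer: 5/6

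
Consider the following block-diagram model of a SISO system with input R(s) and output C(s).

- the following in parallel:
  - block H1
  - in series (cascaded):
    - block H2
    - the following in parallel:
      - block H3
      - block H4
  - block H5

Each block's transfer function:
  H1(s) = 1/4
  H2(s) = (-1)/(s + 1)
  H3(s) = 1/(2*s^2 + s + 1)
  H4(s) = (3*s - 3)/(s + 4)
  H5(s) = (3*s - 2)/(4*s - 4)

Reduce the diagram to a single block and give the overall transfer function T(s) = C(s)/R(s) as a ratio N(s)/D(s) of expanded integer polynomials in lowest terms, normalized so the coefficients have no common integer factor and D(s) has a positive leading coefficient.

(1) reduce the parallel group H3, H4, giving (6*s^3 - 3*s^2 + s + 1)/(2*s^3 + 9*s^2 + 5*s + 4)
(2) cascade H2, (H3+H4), giving (-6*s^3 + 3*s^2 - s - 1)/(2*s^4 + 11*s^3 + 14*s^2 + 9*s + 4)
(3) parallel reduction of H1, (H2*(H3+H4)), H5, which is the overall transfer function T(s) = C(s)/R(s) in lowest terms

Hence the answer: (8*s^5 + 14*s^4 + 59*s^3 - 22*s^2 - 11*s - 8)/(8*s^5 + 36*s^4 + 12*s^3 - 20*s^2 - 20*s - 16)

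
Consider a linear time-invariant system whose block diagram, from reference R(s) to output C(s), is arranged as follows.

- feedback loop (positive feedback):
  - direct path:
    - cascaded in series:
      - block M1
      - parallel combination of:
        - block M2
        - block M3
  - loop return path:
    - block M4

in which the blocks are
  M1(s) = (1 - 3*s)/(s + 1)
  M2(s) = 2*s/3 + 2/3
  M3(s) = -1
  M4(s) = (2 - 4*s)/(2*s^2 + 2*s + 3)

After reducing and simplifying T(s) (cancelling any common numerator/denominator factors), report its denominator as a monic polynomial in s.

Reducing step by step:

Step 1: sum the parallel branches M2, M3 gives 2*s/3 - 1/3
Step 2: cascade M1, (M2+M3) gives (-6*s^2 + 5*s - 1)/(3*s + 3)
Step 3: close the feedback loop around (M1*(M2+M3)), M4 gives (12*s^4 + 2*s^3 + 10*s^2 - 13*s + 3)/(18*s^3 - 44*s^2 - s - 11)
No further cancellation is possible in the step-3 result, so that is T(s). Its denominator becomes monic after dividing by the leading coefficient 18.

Answer: s^3 - 22*s^2/9 - s/18 - 11/18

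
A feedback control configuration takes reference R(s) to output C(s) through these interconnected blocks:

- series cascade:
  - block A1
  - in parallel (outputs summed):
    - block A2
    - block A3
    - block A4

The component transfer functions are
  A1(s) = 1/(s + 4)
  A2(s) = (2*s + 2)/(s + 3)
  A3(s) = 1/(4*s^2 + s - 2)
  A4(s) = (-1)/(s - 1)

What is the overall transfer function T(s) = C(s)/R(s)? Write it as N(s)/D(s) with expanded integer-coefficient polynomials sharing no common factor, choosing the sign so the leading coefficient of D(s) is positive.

[1] parallel reduction of A2, A3, A4 -> (8*s^4 - 2*s^3 - 24*s^2 - s + 7)/(4*s^4 + 9*s^3 - 12*s^2 - 7*s + 6)
[2] reduce the series chain A1, (A2+A3+A4), giving the overall T(s)

Hence the answer: (8*s^4 - 2*s^3 - 24*s^2 - s + 7)/(4*s^5 + 25*s^4 + 24*s^3 - 55*s^2 - 22*s + 24)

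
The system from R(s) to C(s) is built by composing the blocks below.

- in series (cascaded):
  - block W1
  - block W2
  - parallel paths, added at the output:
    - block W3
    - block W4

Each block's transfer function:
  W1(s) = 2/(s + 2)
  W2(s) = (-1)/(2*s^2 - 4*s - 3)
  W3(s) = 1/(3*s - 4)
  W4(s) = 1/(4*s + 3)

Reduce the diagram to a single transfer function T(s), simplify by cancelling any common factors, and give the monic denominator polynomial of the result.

The answer is s^5 - 7*s^4/12 - 13*s^3/2 + 5*s^2/24 + 29*s/4 + 3.

Reasoning:
Step 1 - parallel reduction of W3, W4; result (7*s - 1)/(12*s^2 - 7*s - 12)
Step 2 - multiply W1, W2, (W3+W4) (series); result (2 - 14*s)/(24*s^5 - 14*s^4 - 156*s^3 + 5*s^2 + 174*s + 72)
T(s) is the step-2 result (common factors already cancelled). Leading coefficient of the denominator: 24. Divide through by 24 for the monic polynomial.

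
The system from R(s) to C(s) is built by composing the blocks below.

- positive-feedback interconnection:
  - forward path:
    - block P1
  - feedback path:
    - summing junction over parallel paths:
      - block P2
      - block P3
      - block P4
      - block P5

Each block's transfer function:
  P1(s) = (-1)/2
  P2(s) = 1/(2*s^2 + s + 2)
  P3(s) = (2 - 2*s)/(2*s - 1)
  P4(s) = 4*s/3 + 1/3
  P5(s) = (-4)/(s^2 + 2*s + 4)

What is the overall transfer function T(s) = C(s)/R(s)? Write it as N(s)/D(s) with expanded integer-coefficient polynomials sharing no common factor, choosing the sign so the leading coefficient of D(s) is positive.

First reduce the diagram to T(s).

Step 1. combine P2, P3, P4, P5 in parallel gives (16*s^6 + 24*s^5 + 66*s^4 - 49*s^3 + 69*s^2 - 42*s + 52)/(12*s^5 + 24*s^4 + 57*s^3 + 12*s^2 + 24*s - 24)
Step 2. reduce the feedback loop with forward P1 and return (P2+P3+P4+P5), giving the overall T(s)

Answer: (-12*s^5 - 24*s^4 - 57*s^3 - 12*s^2 - 24*s + 24)/(16*s^6 + 48*s^5 + 114*s^4 + 65*s^3 + 93*s^2 + 6*s + 4)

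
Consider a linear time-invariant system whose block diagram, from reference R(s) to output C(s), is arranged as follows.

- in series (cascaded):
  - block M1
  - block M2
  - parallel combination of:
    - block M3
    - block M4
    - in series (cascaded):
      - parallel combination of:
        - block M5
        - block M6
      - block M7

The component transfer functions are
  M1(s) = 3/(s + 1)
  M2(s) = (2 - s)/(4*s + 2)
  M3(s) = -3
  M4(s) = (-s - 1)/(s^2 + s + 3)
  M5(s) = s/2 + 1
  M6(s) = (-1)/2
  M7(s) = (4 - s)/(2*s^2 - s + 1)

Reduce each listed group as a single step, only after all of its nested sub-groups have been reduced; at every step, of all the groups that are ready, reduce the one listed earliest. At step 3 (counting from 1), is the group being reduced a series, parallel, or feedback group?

Step 1. sum the parallel branches M5, M6
Step 2. series reduction of (M5+M6), M7
Step 3. add M3, M4, ((M5+M6)*M7) (parallel)
Step 4. combine M1, M2, (M3+M4+((M5+M6)*M7)) in series
So the answer for step 3 is parallel.

Final answer: parallel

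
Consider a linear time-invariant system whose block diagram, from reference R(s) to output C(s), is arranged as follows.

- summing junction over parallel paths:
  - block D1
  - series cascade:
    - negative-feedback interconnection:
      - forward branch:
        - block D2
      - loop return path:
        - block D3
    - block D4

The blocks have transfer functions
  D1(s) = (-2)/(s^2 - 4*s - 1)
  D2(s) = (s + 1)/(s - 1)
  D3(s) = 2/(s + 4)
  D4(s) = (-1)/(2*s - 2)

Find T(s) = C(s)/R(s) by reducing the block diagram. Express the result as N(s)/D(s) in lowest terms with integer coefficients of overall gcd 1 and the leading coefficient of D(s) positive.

Step 1: reduce the feedback loop with forward D2 and return D3 gives (s^2 + 5*s + 4)/(s^2 + 5*s - 2)
Step 2: series reduction of [D2/(1+D2*D3)], D4 gives (-s^2 - 5*s - 4)/(2*s^3 + 8*s^2 - 14*s + 4)
Step 3: add D1, ([D2/(1+D2*D3)]*D4) (parallel); the result is T(s) itself (integer coefficients, no common factor, positive leading denominator coefficient)

Hence the answer: (-s^4 - 5*s^3 + s^2 + 49*s - 4)/(2*s^5 - 48*s^3 + 52*s^2 - 2*s - 4)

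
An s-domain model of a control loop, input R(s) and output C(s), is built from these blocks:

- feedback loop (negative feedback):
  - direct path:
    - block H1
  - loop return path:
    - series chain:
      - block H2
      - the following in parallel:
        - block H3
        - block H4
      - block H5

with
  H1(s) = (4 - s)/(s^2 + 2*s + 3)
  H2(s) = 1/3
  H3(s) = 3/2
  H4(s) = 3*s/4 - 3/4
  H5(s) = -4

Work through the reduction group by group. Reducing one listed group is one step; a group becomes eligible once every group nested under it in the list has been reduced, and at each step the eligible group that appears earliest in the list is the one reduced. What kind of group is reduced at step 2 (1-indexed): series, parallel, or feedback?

(1) parallel reduction of H3, H4
(2) cascade H2, (H3+H4), H5
(3) feedback reduction of H1, (H2*(H3+H4)*H5)
The group at step 2 is a series group.

Final answer: series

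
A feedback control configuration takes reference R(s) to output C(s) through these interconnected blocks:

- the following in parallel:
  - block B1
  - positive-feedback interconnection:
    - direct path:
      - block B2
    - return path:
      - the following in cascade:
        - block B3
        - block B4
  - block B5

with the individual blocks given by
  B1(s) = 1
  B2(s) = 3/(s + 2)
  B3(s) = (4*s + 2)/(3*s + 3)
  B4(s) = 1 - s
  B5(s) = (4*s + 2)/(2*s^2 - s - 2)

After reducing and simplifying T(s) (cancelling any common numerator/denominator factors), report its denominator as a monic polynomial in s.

[1] multiply B3, B4 (series): (-4*s^2 + 2*s + 2)/(3*s + 3)
[2] apply the feedback formula to B2, (B3*B4): (3*s + 3)/(5*s^2 + s)
[3] sum the parallel branches B1, [B2/(1-B2*(B3*B4))], B5: (10*s^4 + 23*s^3 + 6*s^2 - 9*s - 6)/(10*s^4 - 3*s^3 - 11*s^2 - 2*s)
Step 3 gives the fully reduced T(s), with no common factor left to cancel. The denominator's leading coefficient is 10, so divide each of its coefficients by 10 to get the monic form.

Hence the answer: s^4 - 3*s^3/10 - 11*s^2/10 - s/5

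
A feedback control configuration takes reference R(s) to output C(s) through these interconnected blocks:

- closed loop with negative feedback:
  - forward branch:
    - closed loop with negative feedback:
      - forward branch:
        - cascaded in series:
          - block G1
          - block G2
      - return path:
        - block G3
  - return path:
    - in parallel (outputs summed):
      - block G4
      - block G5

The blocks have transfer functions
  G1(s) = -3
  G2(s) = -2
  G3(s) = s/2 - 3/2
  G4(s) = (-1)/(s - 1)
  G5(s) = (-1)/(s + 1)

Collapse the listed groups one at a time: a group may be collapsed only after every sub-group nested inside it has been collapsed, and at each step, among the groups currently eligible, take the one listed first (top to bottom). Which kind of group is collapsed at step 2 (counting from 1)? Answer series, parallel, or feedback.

Answer: feedback

Working:
(1) combine G1, G2 in series
(2) reduce the feedback loop with forward (G1*G2) and return G3
(3) add G4, G5 (parallel)
(4) reduce the feedback loop with forward [(G1*G2)/(1+(G1*G2)*G3)] and return (G4+G5)
Step 2: feedback.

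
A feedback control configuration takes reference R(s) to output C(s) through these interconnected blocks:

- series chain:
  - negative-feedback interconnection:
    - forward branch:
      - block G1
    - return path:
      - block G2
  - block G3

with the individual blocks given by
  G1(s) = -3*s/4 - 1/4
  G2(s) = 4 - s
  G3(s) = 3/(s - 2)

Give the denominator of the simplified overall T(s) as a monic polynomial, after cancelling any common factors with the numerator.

[1] close the feedback loop around G1, G2 = (-3*s - 1)/(3*s^2 - 11*s)
[2] cascade [G1/(1+G1*G2)], G3 = (-9*s - 3)/(3*s^3 - 17*s^2 + 22*s)
That last expression is T(s), already simplified. Scaling its denominator by 1/3 (the reciprocal of the leading coefficient) yields the monic denominator.

Hence the answer: s^3 - 17*s^2/3 + 22*s/3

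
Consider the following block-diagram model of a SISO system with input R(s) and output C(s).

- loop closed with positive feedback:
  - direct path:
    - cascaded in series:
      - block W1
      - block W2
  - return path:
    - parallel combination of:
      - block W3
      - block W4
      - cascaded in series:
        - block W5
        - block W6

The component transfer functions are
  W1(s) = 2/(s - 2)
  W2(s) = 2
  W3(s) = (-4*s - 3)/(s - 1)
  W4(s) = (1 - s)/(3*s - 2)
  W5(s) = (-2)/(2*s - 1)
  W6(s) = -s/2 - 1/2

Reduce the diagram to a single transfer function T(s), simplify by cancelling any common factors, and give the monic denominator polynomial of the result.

[1] cascade W1, W2, giving 4/(s - 2)
[2] combine W5, W6 in series, giving (s + 1)/(2*s - 1)
[3] parallel reduction of W3, W4, (W5*W6), giving (-23*s^3 + 13*s^2 + 6*s - 3)/(6*s^3 - 13*s^2 + 9*s - 2)
[4] apply the feedback formula to (W1*W2), (W3+W4+(W5*W6)), giving (24*s^3 - 52*s^2 + 36*s - 8)/(6*s^4 + 67*s^3 - 17*s^2 - 44*s + 16)
No further cancellation is possible in the step-4 result, so that is T(s). Its denominator becomes monic after dividing by the leading coefficient 6.

Hence the answer: s^4 + 67*s^3/6 - 17*s^2/6 - 22*s/3 + 8/3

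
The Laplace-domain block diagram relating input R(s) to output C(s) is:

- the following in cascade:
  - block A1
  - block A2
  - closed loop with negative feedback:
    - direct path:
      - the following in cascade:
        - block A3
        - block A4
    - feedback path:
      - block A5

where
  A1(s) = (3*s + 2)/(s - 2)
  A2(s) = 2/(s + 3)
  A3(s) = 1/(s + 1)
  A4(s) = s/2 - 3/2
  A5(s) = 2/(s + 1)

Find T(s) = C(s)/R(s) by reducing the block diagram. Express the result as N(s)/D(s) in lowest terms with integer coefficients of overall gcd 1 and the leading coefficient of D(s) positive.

Step 1: combine A3, A4 in series -> (s - 3)/(2*s + 2)
Step 2: apply the feedback formula to (A3*A4), A5 -> (s^2 - 2*s - 3)/(2*s^2 + 6*s - 4)
Step 3: reduce the series chain A1, A2, [(A3*A4)/(1+(A3*A4)*A5)], which is the overall transfer function T(s) = C(s)/R(s) in lowest terms

Hence the answer: (3*s^3 - 4*s^2 - 13*s - 6)/(s^4 + 4*s^3 - 5*s^2 - 20*s + 12)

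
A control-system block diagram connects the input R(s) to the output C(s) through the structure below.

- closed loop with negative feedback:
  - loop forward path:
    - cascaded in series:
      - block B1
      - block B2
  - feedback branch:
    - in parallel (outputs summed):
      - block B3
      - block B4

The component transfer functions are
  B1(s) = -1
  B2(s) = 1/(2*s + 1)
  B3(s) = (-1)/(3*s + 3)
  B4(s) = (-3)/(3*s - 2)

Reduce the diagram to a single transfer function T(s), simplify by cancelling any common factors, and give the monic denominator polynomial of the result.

Step 1 - cascade B1, B2 gives (-1)/(2*s + 1)
Step 2 - sum the parallel branches B3, B4 gives (-12*s - 7)/(9*s^2 + 3*s - 6)
Step 3 - collapse the loop ((B1*B2) forward, (B3+B4) return) gives (-9*s^2 - 3*s + 6)/(18*s^3 + 15*s^2 + 3*s + 1)
The result of step 3 is T(s) in lowest terms. Its denominator has leading coefficient 18; dividing the denominator through by 18 makes it monic.

Hence the answer: s^3 + 5*s^2/6 + s/6 + 1/18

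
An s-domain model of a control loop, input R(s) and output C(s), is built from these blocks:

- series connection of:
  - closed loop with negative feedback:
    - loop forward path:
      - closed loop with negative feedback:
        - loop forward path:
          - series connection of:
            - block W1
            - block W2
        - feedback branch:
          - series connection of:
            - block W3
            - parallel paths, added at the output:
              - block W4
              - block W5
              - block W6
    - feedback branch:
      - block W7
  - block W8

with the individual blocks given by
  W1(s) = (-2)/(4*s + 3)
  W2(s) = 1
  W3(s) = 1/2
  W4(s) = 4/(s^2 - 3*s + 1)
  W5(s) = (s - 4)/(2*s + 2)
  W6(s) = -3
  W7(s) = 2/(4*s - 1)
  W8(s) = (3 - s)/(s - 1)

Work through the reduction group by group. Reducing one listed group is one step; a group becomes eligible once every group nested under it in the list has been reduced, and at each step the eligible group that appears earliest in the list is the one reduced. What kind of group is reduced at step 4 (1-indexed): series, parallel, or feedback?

Step 1. reduce the series chain W1, W2
Step 2. combine W4, W5, W6 in parallel
Step 3. combine W3, (W4+W5+W6) in series
Step 4. reduce the feedback loop with forward (W1*W2) and return (W3*(W4+W5+W6))
Step 5. reduce the feedback loop with forward [(W1*W2)/(1+(W1*W2)*(W3*(W4+W5+W6)))] and return W7
Step 6. reduce the series chain [[(W1*W2)/(1+(W1*W2)*(W3*(W4+W5+W6)))]/(1+[(W1*W2)/(1+(W1*W2)*(W3*(W4+W5+W6)))]*W7)], W8
At step 4 the group reduced is feedback.

Therefore the answer is feedback.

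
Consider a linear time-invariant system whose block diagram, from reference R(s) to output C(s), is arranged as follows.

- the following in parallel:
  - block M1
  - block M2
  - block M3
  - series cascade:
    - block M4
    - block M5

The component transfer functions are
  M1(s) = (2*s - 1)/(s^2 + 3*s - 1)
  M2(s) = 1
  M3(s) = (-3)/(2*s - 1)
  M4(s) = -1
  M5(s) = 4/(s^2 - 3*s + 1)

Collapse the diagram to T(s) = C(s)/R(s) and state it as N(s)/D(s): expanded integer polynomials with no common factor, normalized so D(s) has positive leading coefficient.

Reducing step by step:

1. cascade M4, M5 -> (-4)/(s^2 - 3*s + 1)
2. reduce the parallel group M1, M2, M3, (M4*M5) - this is the overall T(s), already in the required normalized form

Answer: (2*s^5 - 42*s^3 + 45*s^2 - 13*s + 1)/(2*s^5 - s^4 - 18*s^3 + 21*s^2 - 8*s + 1)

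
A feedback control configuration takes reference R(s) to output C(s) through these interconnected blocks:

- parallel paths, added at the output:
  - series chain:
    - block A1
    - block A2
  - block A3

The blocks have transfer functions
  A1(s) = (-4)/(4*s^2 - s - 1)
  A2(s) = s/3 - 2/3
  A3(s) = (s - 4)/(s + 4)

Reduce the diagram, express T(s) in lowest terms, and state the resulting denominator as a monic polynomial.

Step 1 - reduce the series chain A1, A2, giving (8 - 4*s)/(12*s^2 - 3*s - 3)
Step 2 - add (A1*A2), A3 (parallel), giving (12*s^3 - 55*s^2 + s + 44)/(12*s^3 + 45*s^2 - 15*s - 12)
T(s) is the step-2 result (common factors already cancelled). Leading coefficient of the denominator: 12. Divide through by 12 for the monic polynomial.

Final answer: s^3 + 15*s^2/4 - 5*s/4 - 1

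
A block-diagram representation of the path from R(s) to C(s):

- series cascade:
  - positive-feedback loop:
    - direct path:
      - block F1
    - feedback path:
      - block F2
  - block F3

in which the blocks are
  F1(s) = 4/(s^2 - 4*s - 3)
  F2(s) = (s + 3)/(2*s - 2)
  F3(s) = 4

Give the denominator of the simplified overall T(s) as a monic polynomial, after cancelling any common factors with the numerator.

Step 1 - reduce the feedback loop with forward F1 and return F2, giving (4*s - 4)/(s^3 - 5*s^2 - s - 3)
Step 2 - cascade [F1/(1-F1*F2)], F3, giving (16*s - 16)/(s^3 - 5*s^2 - s - 3)
The result of step 2 is T(s) in lowest terms. Its denominator already has leading coefficient 1, so it is monic as it stands.

Hence the answer: s^3 - 5*s^2 - s - 3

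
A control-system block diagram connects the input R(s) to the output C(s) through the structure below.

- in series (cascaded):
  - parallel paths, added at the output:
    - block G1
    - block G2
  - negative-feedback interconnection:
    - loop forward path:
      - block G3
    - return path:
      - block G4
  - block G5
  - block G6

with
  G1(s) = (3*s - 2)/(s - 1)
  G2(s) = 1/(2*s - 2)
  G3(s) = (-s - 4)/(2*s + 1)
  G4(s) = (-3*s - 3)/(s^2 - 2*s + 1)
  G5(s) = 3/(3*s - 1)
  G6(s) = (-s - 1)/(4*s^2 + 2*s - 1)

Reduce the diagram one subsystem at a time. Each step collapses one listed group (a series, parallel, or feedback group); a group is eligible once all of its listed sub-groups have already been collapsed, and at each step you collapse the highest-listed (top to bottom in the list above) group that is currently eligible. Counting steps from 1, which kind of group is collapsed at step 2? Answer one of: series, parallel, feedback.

Step 1. sum the parallel branches G1, G2
Step 2. feedback reduction of G3, G4
Step 3. reduce the series chain (G1+G2), [G3/(1+G3*G4)], G5, G6
Step 2 collapses a feedback group.

Answer: feedback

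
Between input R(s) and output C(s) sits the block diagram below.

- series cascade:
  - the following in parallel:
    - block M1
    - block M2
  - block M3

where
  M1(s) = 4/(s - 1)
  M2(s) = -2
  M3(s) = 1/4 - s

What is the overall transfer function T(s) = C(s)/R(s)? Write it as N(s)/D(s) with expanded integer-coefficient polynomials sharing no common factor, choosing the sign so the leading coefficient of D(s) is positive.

First reduce the diagram to T(s).

Step 1 - sum the parallel branches M1, M2 gives (6 - 2*s)/(s - 1)
Step 2 - combine (M1+M2), M3 in series, giving the overall T(s)

Answer: (4*s^2 - 13*s + 3)/(2*s - 2)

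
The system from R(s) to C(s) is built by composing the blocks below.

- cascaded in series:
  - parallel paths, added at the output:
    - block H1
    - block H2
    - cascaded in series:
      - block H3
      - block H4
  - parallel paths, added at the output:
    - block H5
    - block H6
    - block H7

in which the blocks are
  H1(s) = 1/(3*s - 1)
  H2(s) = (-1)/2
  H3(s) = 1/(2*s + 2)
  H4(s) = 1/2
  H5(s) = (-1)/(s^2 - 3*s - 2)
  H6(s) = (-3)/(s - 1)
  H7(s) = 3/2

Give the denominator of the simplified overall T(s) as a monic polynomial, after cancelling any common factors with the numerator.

(1) series reduction of H3, H4: 1/(4*s + 4)
(2) parallel reduction of H1, H2, (H3*H4): (-6*s^2 + 3*s + 5)/(12*s^2 + 8*s - 4)
(3) combine H5, H6, H7 in parallel: (3*s^3 - 18*s^2 + 19*s + 20)/(2*s^3 - 8*s^2 + 2*s + 4)
(4) series reduction of (H1+H2+(H3*H4)), (H5+H6+H7): (-18*s^5 + 117*s^4 - 153*s^3 - 153*s^2 + 155*s + 100)/(24*s^5 - 80*s^4 - 48*s^3 + 96*s^2 + 24*s - 16)
T(s) is the step-4 result (common factors already cancelled). Leading coefficient of the denominator: 24. Divide through by 24 for the monic polynomial.

Therefore the answer is s^5 - 10*s^4/3 - 2*s^3 + 4*s^2 + s - 2/3.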